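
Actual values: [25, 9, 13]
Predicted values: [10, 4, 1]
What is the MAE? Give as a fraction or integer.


MAE = (1/3) * (|25-10|=15 + |9-4|=5 + |13-1|=12). Sum = 32. MAE = 32/3.

32/3


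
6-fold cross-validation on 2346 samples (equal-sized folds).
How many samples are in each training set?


Each validation fold has 2346/6 = 391 samples. Training set = 2346 - 391 = 1955.

1955


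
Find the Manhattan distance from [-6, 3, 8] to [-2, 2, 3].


d = sum of absolute differences: |-6--2|=4 + |3-2|=1 + |8-3|=5 = 10.

10


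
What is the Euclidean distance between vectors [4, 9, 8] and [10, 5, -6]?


d = sqrt(sum of squared differences). (4-10)^2=36, (9-5)^2=16, (8--6)^2=196. Sum = 248.

sqrt(248)


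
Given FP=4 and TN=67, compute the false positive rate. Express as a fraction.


FPR = FP / (FP + TN) = 4 / 71 = 4/71.

4/71


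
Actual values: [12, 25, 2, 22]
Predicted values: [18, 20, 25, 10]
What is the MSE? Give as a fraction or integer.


MSE = (1/4) * ((12-18)^2=36 + (25-20)^2=25 + (2-25)^2=529 + (22-10)^2=144). Sum = 734. MSE = 367/2.

367/2


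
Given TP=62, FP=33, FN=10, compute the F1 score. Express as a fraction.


Precision = 62/95 = 62/95. Recall = 62/72 = 31/36. F1 = 2*P*R/(P+R) = 124/167.

124/167


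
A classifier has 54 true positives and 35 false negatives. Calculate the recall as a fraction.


Recall = TP / (TP + FN) = 54 / 89 = 54/89.

54/89


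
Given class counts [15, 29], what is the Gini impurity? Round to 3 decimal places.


Total = 44. Proportions: 15/44, 29/44. sum(p_i^2) = 0.5506. Gini = 1 - 0.5506 = 0.4494, which rounds to 0.449.

0.449


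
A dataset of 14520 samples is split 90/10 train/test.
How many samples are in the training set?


Test set = 14520 * 10% = 1452. Training set = 14520 - 1452 = 13068.

13068


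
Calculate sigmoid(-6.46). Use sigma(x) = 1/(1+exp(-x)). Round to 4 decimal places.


sigma(-6.46) = 1/(1+e^(6.46)) = 1/(1+639.061057) = 1/640.061057 = 0.0016.

0.0016


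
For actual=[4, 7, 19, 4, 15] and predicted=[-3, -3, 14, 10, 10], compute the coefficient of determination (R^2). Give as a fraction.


Mean(y) = 49/5. SS_res = 235. SS_tot = 934/5. R^2 = 1 - 235/(934/5) = -241/934.

-241/934


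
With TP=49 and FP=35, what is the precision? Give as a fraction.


Precision = TP / (TP + FP) = 49 / 84 = 7/12.

7/12


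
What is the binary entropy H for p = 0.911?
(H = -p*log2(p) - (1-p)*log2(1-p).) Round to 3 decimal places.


H = -0.911*log2(0.911) - 0.089*log2(0.089) = 0.433.

0.433


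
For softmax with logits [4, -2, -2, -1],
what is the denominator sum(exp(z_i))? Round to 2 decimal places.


Denom = e^4=54.5982 + e^-2=0.1353 + e^-2=0.1353 + e^-1=0.3679. Sum = 55.2367, which rounds to 55.24.

55.24


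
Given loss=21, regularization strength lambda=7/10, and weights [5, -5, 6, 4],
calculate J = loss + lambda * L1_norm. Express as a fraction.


L1 norm = sum(|w|) = 20. J = 21 + 7/10 * 20 = 35.

35


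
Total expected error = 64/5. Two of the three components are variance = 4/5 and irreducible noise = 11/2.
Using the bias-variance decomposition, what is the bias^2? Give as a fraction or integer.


Total error = bias^2 + variance + irreducible noise. So bias^2 = 64/5 - 4/5 - 11/2 = 13/2.

13/2


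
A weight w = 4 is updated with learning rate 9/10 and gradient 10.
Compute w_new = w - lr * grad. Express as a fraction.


w_new = 4 - 9/10 * 10 = 4 - 9 = -5.

-5


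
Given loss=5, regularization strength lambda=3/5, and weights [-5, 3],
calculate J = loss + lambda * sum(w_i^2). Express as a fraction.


L2 sq norm = sum(w^2) = 34. J = 5 + 3/5 * 34 = 127/5.

127/5


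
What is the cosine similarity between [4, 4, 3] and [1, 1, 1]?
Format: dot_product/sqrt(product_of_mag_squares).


dot = 11. |a|^2 = 41, |b|^2 = 3. cos = 11/sqrt(123).

11/sqrt(123)


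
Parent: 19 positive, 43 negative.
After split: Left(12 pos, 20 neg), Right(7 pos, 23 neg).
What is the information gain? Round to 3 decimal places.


H(parent) = 0.8890. H(left) = 0.9544, H(right) = 0.7838. Weighted = (32/62)*0.9544 + (30/62)*0.7838 = 0.8719. IG = 0.8890 - 0.8719 = 0.0171, which rounds to 0.017.

0.017


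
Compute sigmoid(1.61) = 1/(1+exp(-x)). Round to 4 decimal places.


sigma(1.61) = 1/(1+e^(-1.61)) = 1/(1+0.199888) = 1/1.199888 = 0.8334.

0.8334


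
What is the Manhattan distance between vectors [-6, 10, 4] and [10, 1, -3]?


d = sum of absolute differences: |-6-10|=16 + |10-1|=9 + |4--3|=7 = 32.

32


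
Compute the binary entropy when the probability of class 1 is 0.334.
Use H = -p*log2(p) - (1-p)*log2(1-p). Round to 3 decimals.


H = -0.334*log2(0.334) - 0.666*log2(0.666) = 0.919.

0.919


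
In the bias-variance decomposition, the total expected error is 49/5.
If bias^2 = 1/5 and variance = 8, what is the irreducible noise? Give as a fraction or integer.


Total error = bias^2 + variance + irreducible noise. So irreducible noise = 49/5 - 1/5 - 8 = 8/5.

8/5


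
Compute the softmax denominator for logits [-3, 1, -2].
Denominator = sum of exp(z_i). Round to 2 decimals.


Denom = e^-3=0.0498 + e^1=2.7183 + e^-2=0.1353. Sum = 2.9034, which rounds to 2.90.

2.90


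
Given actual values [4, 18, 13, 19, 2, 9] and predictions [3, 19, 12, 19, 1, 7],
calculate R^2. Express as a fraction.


Mean(y) = 65/6. SS_res = 8. SS_tot = 1505/6. R^2 = 1 - 8/(1505/6) = 1457/1505.

1457/1505


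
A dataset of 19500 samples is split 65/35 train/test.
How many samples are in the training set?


Test set = 19500 * 35% = 6825. Training set = 19500 - 6825 = 12675.

12675


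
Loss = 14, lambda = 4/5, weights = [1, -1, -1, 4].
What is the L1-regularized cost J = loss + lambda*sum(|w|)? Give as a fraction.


L1 norm = sum(|w|) = 7. J = 14 + 4/5 * 7 = 98/5.

98/5


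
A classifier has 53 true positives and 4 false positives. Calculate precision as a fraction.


Precision = TP / (TP + FP) = 53 / 57 = 53/57.

53/57


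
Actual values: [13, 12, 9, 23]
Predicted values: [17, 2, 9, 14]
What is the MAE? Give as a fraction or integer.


MAE = (1/4) * (|13-17|=4 + |12-2|=10 + |9-9|=0 + |23-14|=9). Sum = 23. MAE = 23/4.

23/4


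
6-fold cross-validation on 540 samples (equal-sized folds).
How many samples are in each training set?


Each validation fold has 540/6 = 90 samples. Training set = 540 - 90 = 450.

450


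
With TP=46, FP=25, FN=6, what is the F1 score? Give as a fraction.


Precision = 46/71 = 46/71. Recall = 46/52 = 23/26. F1 = 2*P*R/(P+R) = 92/123.

92/123


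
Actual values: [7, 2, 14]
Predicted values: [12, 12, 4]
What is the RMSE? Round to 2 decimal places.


MSE = 75.0000. RMSE = sqrt(75.0000) = 8.66.

8.66


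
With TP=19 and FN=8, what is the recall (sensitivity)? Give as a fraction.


Recall = TP / (TP + FN) = 19 / 27 = 19/27.

19/27


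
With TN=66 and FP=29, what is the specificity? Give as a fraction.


Specificity = TN / (TN + FP) = 66 / 95 = 66/95.

66/95


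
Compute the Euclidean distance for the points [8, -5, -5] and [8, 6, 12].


d = sqrt(sum of squared differences). (8-8)^2=0, (-5-6)^2=121, (-5-12)^2=289. Sum = 410.

sqrt(410)


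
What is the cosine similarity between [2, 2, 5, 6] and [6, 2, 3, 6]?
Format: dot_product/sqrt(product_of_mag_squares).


dot = 67. |a|^2 = 69, |b|^2 = 85. cos = 67/sqrt(5865).

67/sqrt(5865)


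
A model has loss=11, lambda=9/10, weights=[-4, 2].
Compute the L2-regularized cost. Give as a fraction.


L2 sq norm = sum(w^2) = 20. J = 11 + 9/10 * 20 = 29.

29


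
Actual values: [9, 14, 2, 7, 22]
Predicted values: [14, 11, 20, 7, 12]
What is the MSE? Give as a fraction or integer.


MSE = (1/5) * ((9-14)^2=25 + (14-11)^2=9 + (2-20)^2=324 + (7-7)^2=0 + (22-12)^2=100). Sum = 458. MSE = 458/5.

458/5


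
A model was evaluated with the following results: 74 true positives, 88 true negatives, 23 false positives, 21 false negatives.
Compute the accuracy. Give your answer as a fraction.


Accuracy = (TP + TN) / (TP + TN + FP + FN) = (74 + 88) / 206 = 81/103.

81/103


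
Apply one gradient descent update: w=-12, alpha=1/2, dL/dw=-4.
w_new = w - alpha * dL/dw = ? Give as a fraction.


w_new = -12 - 1/2 * -4 = -12 - -2 = -10.

-10


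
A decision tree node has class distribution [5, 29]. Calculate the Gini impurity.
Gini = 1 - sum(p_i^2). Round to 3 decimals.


Total = 34. Proportions: 5/34, 29/34. sum(p_i^2) = 0.7491. Gini = 1 - 0.7491 = 0.2509, which rounds to 0.251.

0.251


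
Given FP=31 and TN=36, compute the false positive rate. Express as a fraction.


FPR = FP / (FP + TN) = 31 / 67 = 31/67.

31/67


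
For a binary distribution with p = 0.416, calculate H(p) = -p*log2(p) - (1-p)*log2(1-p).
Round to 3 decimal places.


H = -0.416*log2(0.416) - 0.584*log2(0.584) = 0.980.

0.980


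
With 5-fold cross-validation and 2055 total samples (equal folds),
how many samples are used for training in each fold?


Each validation fold has 2055/5 = 411 samples. Training set = 2055 - 411 = 1644.

1644


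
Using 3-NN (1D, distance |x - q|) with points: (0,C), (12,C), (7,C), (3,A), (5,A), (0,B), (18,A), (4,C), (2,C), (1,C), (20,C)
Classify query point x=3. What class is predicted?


Distances: |0-3|=3, |12-3|=9, |7-3|=4, |3-3|=0, |5-3|=2, |0-3|=3, |18-3|=15, |4-3|=1, |2-3|=1, |1-3|=2, |20-3|=17. 3 nearest: (3,A), (4,C), (2,C). Counts: {'A': 1, 'C': 2}. Majority class: C.

C


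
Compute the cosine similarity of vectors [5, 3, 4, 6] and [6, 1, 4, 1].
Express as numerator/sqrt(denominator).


dot = 55. |a|^2 = 86, |b|^2 = 54. cos = 55/sqrt(4644).

55/sqrt(4644)


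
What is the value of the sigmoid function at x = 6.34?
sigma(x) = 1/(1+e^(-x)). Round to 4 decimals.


sigma(6.34) = 1/(1+e^(-6.34)) = 1/(1+0.001764) = 1/1.001764 = 0.9982.

0.9982


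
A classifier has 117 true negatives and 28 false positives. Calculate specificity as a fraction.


Specificity = TN / (TN + FP) = 117 / 145 = 117/145.

117/145


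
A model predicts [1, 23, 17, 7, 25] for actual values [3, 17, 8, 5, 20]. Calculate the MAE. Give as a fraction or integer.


MAE = (1/5) * (|3-1|=2 + |17-23|=6 + |8-17|=9 + |5-7|=2 + |20-25|=5). Sum = 24. MAE = 24/5.

24/5


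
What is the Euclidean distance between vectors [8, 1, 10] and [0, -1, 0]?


d = sqrt(sum of squared differences). (8-0)^2=64, (1--1)^2=4, (10-0)^2=100. Sum = 168.

sqrt(168)


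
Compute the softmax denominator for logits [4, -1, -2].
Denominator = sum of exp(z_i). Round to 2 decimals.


Denom = e^4=54.5982 + e^-1=0.3679 + e^-2=0.1353. Sum = 55.1014, which rounds to 55.10.

55.10


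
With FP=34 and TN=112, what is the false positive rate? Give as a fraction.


FPR = FP / (FP + TN) = 34 / 146 = 17/73.

17/73


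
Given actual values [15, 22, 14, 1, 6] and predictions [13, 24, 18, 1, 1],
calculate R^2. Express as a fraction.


Mean(y) = 58/5. SS_res = 49. SS_tot = 1346/5. R^2 = 1 - 49/(1346/5) = 1101/1346.

1101/1346


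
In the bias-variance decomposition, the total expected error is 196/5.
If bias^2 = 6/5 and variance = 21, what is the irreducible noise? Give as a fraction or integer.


Total error = bias^2 + variance + irreducible noise. So irreducible noise = 196/5 - 6/5 - 21 = 17.

17


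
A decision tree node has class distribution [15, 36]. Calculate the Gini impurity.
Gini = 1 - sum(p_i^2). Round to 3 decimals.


Total = 51. Proportions: 15/51, 36/51. sum(p_i^2) = 0.5848. Gini = 1 - 0.5848 = 0.4152, which rounds to 0.415.

0.415


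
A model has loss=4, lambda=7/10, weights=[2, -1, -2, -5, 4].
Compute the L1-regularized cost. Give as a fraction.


L1 norm = sum(|w|) = 14. J = 4 + 7/10 * 14 = 69/5.

69/5


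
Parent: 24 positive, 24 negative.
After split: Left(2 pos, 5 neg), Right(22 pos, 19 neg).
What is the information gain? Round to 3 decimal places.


H(parent) = 1.0000. H(left) = 0.8631, H(right) = 0.9961. Weighted = (7/48)*0.8631 + (41/48)*0.9961 = 0.9767. IG = 1.0000 - 0.9767 = 0.0233, which rounds to 0.023.

0.023


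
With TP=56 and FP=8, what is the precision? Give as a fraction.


Precision = TP / (TP + FP) = 56 / 64 = 7/8.

7/8


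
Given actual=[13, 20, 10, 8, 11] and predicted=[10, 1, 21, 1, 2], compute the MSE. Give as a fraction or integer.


MSE = (1/5) * ((13-10)^2=9 + (20-1)^2=361 + (10-21)^2=121 + (8-1)^2=49 + (11-2)^2=81). Sum = 621. MSE = 621/5.

621/5


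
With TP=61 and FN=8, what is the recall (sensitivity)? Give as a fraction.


Recall = TP / (TP + FN) = 61 / 69 = 61/69.

61/69


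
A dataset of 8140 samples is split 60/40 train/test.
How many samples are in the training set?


Test set = 8140 * 40% = 3256. Training set = 8140 - 3256 = 4884.

4884


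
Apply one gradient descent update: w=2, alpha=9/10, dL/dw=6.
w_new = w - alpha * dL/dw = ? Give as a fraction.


w_new = 2 - 9/10 * 6 = 2 - 27/5 = -17/5.

-17/5


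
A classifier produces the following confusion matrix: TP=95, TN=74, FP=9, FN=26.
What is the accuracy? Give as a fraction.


Accuracy = (TP + TN) / (TP + TN + FP + FN) = (95 + 74) / 204 = 169/204.

169/204


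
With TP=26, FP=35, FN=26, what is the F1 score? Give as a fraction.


Precision = 26/61 = 26/61. Recall = 26/52 = 1/2. F1 = 2*P*R/(P+R) = 52/113.

52/113


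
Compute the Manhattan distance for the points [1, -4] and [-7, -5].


d = sum of absolute differences: |1--7|=8 + |-4--5|=1 = 9.

9


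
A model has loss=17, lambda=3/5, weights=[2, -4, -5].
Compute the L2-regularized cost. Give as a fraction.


L2 sq norm = sum(w^2) = 45. J = 17 + 3/5 * 45 = 44.

44


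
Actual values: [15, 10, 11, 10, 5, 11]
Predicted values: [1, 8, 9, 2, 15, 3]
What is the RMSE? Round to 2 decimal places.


MSE = 72.0000. RMSE = sqrt(72.0000) = 8.49.

8.49


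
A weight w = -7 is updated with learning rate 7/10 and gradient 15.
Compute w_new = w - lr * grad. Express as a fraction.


w_new = -7 - 7/10 * 15 = -7 - 21/2 = -35/2.

-35/2


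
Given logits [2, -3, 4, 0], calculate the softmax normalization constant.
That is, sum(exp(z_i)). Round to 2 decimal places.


Denom = e^2=7.3891 + e^-3=0.0498 + e^4=54.5982 + e^0=1.0000. Sum = 63.0371, which rounds to 63.04.

63.04


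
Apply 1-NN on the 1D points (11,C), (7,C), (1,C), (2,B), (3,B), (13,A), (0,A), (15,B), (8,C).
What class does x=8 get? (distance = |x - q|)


Distances: |11-8|=3, |7-8|=1, |1-8|=7, |2-8|=6, |3-8|=5, |13-8|=5, |0-8|=8, |15-8|=7, |8-8|=0. 1 nearest: (8,C). Counts: {'C': 1}. Majority class: C.

C


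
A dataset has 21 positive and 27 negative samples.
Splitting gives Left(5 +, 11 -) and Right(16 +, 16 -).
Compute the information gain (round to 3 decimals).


H(parent) = 0.9887. H(left) = 0.8960, H(right) = 1.0000. Weighted = (16/48)*0.8960 + (32/48)*1.0000 = 0.9653. IG = 0.9887 - 0.9653 = 0.0234, which rounds to 0.023.

0.023


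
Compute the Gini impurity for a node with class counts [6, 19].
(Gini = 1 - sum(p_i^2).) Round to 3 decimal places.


Total = 25. Proportions: 6/25, 19/25. sum(p_i^2) = 0.6352. Gini = 1 - 0.6352 = 0.3648, which rounds to 0.365.

0.365


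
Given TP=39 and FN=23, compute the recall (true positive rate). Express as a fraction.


Recall = TP / (TP + FN) = 39 / 62 = 39/62.

39/62


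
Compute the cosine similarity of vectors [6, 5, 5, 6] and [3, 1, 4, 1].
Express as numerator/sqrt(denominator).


dot = 49. |a|^2 = 122, |b|^2 = 27. cos = 49/sqrt(3294).

49/sqrt(3294)


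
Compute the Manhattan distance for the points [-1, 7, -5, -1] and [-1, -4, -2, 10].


d = sum of absolute differences: |-1--1|=0 + |7--4|=11 + |-5--2|=3 + |-1-10|=11 = 25.

25


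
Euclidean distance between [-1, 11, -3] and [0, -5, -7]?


d = sqrt(sum of squared differences). (-1-0)^2=1, (11--5)^2=256, (-3--7)^2=16. Sum = 273.

sqrt(273)


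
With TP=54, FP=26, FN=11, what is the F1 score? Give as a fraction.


Precision = 54/80 = 27/40. Recall = 54/65 = 54/65. F1 = 2*P*R/(P+R) = 108/145.

108/145


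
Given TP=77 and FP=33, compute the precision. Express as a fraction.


Precision = TP / (TP + FP) = 77 / 110 = 7/10.

7/10


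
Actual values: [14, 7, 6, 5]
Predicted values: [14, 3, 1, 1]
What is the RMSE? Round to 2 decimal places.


MSE = 14.2500. RMSE = sqrt(14.2500) = 3.77.

3.77


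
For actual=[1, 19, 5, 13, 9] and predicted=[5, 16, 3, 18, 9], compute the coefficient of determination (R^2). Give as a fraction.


Mean(y) = 47/5. SS_res = 54. SS_tot = 976/5. R^2 = 1 - 54/(976/5) = 353/488.

353/488


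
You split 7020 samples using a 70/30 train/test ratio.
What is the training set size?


Test set = 7020 * 30% = 2106. Training set = 7020 - 2106 = 4914.

4914


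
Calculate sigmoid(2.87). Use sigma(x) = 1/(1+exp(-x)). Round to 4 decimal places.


sigma(2.87) = 1/(1+e^(-2.87)) = 1/(1+0.056699) = 1/1.056699 = 0.9463.

0.9463


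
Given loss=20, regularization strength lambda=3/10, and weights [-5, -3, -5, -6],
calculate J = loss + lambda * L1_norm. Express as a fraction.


L1 norm = sum(|w|) = 19. J = 20 + 3/10 * 19 = 257/10.

257/10


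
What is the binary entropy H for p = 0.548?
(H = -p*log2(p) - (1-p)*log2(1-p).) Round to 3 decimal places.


H = -0.548*log2(0.548) - 0.452*log2(0.452) = 0.993.

0.993


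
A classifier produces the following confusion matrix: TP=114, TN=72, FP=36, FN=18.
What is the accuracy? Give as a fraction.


Accuracy = (TP + TN) / (TP + TN + FP + FN) = (114 + 72) / 240 = 31/40.

31/40


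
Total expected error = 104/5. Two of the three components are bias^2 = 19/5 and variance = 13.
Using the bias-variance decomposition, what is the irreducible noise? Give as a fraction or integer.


Total error = bias^2 + variance + irreducible noise. So irreducible noise = 104/5 - 19/5 - 13 = 4.

4


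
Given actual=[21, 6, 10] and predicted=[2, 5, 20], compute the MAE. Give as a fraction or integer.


MAE = (1/3) * (|21-2|=19 + |6-5|=1 + |10-20|=10). Sum = 30. MAE = 10.

10


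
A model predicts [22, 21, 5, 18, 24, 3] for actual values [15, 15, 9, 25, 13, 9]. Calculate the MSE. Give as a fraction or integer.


MSE = (1/6) * ((15-22)^2=49 + (15-21)^2=36 + (9-5)^2=16 + (25-18)^2=49 + (13-24)^2=121 + (9-3)^2=36). Sum = 307. MSE = 307/6.

307/6


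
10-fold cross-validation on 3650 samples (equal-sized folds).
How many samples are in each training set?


Each validation fold has 3650/10 = 365 samples. Training set = 3650 - 365 = 3285.

3285


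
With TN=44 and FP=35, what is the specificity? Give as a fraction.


Specificity = TN / (TN + FP) = 44 / 79 = 44/79.

44/79


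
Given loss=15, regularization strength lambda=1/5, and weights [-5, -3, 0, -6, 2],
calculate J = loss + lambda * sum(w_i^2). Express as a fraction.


L2 sq norm = sum(w^2) = 74. J = 15 + 1/5 * 74 = 149/5.

149/5


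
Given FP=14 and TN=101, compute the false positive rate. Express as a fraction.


FPR = FP / (FP + TN) = 14 / 115 = 14/115.

14/115


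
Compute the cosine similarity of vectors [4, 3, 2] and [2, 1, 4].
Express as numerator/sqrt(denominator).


dot = 19. |a|^2 = 29, |b|^2 = 21. cos = 19/sqrt(609).

19/sqrt(609)


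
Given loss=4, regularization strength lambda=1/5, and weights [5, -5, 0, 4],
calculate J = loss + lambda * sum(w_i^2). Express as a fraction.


L2 sq norm = sum(w^2) = 66. J = 4 + 1/5 * 66 = 86/5.

86/5


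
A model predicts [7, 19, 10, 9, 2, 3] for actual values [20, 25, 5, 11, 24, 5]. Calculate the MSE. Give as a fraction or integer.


MSE = (1/6) * ((20-7)^2=169 + (25-19)^2=36 + (5-10)^2=25 + (11-9)^2=4 + (24-2)^2=484 + (5-3)^2=4). Sum = 722. MSE = 361/3.

361/3


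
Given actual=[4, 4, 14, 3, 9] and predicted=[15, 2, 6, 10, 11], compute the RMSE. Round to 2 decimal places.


MSE = 48.4000. RMSE = sqrt(48.4000) = 6.96.

6.96


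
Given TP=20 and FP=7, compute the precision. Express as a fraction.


Precision = TP / (TP + FP) = 20 / 27 = 20/27.

20/27


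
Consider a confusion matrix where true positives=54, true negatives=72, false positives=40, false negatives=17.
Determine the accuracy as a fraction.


Accuracy = (TP + TN) / (TP + TN + FP + FN) = (54 + 72) / 183 = 42/61.

42/61


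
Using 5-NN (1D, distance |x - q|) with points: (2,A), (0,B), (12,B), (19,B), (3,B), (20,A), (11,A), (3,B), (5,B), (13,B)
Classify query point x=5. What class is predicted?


Distances: |2-5|=3, |0-5|=5, |12-5|=7, |19-5|=14, |3-5|=2, |20-5|=15, |11-5|=6, |3-5|=2, |5-5|=0, |13-5|=8. 5 nearest: (5,B), (3,B), (3,B), (2,A), (0,B). Counts: {'B': 4, 'A': 1}. Majority class: B.

B


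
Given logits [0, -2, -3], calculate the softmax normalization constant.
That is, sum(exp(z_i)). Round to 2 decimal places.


Denom = e^0=1.0000 + e^-2=0.1353 + e^-3=0.0498. Sum = 1.1851, which rounds to 1.19.

1.19


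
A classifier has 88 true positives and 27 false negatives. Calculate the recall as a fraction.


Recall = TP / (TP + FN) = 88 / 115 = 88/115.

88/115


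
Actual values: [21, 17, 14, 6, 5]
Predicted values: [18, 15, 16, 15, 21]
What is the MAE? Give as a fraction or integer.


MAE = (1/5) * (|21-18|=3 + |17-15|=2 + |14-16|=2 + |6-15|=9 + |5-21|=16). Sum = 32. MAE = 32/5.

32/5


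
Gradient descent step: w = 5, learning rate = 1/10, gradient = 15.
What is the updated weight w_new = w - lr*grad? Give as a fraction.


w_new = 5 - 1/10 * 15 = 5 - 3/2 = 7/2.

7/2


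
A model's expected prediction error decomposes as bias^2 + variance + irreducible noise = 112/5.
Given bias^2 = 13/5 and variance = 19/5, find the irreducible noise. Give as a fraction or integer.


Total error = bias^2 + variance + irreducible noise. So irreducible noise = 112/5 - 13/5 - 19/5 = 16.

16


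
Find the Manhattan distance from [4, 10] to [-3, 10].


d = sum of absolute differences: |4--3|=7 + |10-10|=0 = 7.

7


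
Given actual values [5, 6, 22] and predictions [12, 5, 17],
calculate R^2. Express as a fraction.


Mean(y) = 11. SS_res = 75. SS_tot = 182. R^2 = 1 - 75/(182) = 107/182.

107/182


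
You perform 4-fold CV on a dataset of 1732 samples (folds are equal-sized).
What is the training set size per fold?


Each validation fold has 1732/4 = 433 samples. Training set = 1732 - 433 = 1299.

1299


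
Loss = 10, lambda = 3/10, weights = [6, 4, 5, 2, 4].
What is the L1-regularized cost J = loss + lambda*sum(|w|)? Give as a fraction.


L1 norm = sum(|w|) = 21. J = 10 + 3/10 * 21 = 163/10.

163/10


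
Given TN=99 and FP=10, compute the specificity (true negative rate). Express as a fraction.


Specificity = TN / (TN + FP) = 99 / 109 = 99/109.

99/109


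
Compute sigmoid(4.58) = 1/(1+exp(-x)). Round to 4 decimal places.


sigma(4.58) = 1/(1+e^(-4.58)) = 1/(1+0.010255) = 1/1.010255 = 0.9898.

0.9898


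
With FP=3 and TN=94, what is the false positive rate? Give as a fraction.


FPR = FP / (FP + TN) = 3 / 97 = 3/97.

3/97


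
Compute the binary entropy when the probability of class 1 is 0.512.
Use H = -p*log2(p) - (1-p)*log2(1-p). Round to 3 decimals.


H = -0.512*log2(0.512) - 0.488*log2(0.488) = 1.000.

1.000


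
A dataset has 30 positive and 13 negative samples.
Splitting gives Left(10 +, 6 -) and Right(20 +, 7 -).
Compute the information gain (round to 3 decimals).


H(parent) = 0.8841. H(left) = 0.9544, H(right) = 0.8256. Weighted = (16/43)*0.9544 + (27/43)*0.8256 = 0.8735. IG = 0.8841 - 0.8735 = 0.0106, which rounds to 0.011.

0.011


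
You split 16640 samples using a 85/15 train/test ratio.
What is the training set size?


Test set = 16640 * 15% = 2496. Training set = 16640 - 2496 = 14144.

14144


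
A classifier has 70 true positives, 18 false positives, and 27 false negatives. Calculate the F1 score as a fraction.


Precision = 70/88 = 35/44. Recall = 70/97 = 70/97. F1 = 2*P*R/(P+R) = 28/37.

28/37


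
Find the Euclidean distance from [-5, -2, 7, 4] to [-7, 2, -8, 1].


d = sqrt(sum of squared differences). (-5--7)^2=4, (-2-2)^2=16, (7--8)^2=225, (4-1)^2=9. Sum = 254.

sqrt(254)


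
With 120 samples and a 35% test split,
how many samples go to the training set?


Test set = 120 * 35% = 42. Training set = 120 - 42 = 78.

78


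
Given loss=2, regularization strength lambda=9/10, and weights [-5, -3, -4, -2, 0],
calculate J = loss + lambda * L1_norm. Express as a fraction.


L1 norm = sum(|w|) = 14. J = 2 + 9/10 * 14 = 73/5.

73/5


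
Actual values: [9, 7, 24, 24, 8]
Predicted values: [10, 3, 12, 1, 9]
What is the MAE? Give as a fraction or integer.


MAE = (1/5) * (|9-10|=1 + |7-3|=4 + |24-12|=12 + |24-1|=23 + |8-9|=1). Sum = 41. MAE = 41/5.

41/5


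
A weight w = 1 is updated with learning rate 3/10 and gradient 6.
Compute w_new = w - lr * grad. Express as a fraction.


w_new = 1 - 3/10 * 6 = 1 - 9/5 = -4/5.

-4/5


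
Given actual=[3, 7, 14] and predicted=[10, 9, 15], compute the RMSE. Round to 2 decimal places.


MSE = 18.0000. RMSE = sqrt(18.0000) = 4.24.

4.24


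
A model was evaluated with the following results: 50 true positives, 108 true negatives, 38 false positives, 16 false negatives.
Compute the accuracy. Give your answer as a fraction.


Accuracy = (TP + TN) / (TP + TN + FP + FN) = (50 + 108) / 212 = 79/106.

79/106


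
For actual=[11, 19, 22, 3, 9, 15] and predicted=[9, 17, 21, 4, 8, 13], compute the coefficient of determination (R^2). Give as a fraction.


Mean(y) = 79/6. SS_res = 15. SS_tot = 1445/6. R^2 = 1 - 15/(1445/6) = 271/289.

271/289


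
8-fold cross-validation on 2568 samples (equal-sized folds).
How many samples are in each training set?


Each validation fold has 2568/8 = 321 samples. Training set = 2568 - 321 = 2247.

2247


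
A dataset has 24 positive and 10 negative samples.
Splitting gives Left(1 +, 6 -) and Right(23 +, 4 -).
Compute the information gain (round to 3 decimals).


H(parent) = 0.8740. H(left) = 0.5917, H(right) = 0.6052. Weighted = (7/34)*0.5917 + (27/34)*0.6052 = 0.6024. IG = 0.8740 - 0.6024 = 0.2716, which rounds to 0.272.

0.272


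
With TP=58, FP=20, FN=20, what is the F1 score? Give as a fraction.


Precision = 58/78 = 29/39. Recall = 58/78 = 29/39. F1 = 2*P*R/(P+R) = 29/39.

29/39


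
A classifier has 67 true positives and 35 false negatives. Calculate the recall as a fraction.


Recall = TP / (TP + FN) = 67 / 102 = 67/102.

67/102


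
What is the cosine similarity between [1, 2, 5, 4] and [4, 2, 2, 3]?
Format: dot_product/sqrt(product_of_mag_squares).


dot = 30. |a|^2 = 46, |b|^2 = 33. cos = 30/sqrt(1518).

30/sqrt(1518)


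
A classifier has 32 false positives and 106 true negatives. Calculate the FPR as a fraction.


FPR = FP / (FP + TN) = 32 / 138 = 16/69.

16/69


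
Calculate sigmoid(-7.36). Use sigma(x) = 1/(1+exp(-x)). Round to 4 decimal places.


sigma(-7.36) = 1/(1+e^(7.36)) = 1/(1+1571.836563) = 1/1572.836563 = 0.0006.

0.0006


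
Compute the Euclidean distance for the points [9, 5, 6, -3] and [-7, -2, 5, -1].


d = sqrt(sum of squared differences). (9--7)^2=256, (5--2)^2=49, (6-5)^2=1, (-3--1)^2=4. Sum = 310.

sqrt(310)


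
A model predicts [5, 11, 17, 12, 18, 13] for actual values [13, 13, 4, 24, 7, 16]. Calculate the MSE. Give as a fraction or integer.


MSE = (1/6) * ((13-5)^2=64 + (13-11)^2=4 + (4-17)^2=169 + (24-12)^2=144 + (7-18)^2=121 + (16-13)^2=9). Sum = 511. MSE = 511/6.

511/6


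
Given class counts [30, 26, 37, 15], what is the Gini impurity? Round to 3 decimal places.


Total = 108. Proportions: 30/108, 26/108, 37/108, 15/108. sum(p_i^2) = 0.2718. Gini = 1 - 0.2718 = 0.7282, which rounds to 0.728.

0.728


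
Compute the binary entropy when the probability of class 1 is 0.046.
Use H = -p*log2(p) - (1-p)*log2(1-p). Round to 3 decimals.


H = -0.046*log2(0.046) - 0.954*log2(0.954) = 0.269.

0.269


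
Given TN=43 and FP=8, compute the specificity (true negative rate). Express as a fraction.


Specificity = TN / (TN + FP) = 43 / 51 = 43/51.

43/51


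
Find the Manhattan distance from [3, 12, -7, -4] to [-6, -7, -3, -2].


d = sum of absolute differences: |3--6|=9 + |12--7|=19 + |-7--3|=4 + |-4--2|=2 = 34.

34


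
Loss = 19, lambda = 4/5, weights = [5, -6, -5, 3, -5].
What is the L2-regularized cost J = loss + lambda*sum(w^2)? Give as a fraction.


L2 sq norm = sum(w^2) = 120. J = 19 + 4/5 * 120 = 115.

115


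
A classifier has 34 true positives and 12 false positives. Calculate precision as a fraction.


Precision = TP / (TP + FP) = 34 / 46 = 17/23.

17/23


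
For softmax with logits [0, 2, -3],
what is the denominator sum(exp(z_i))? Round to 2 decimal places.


Denom = e^0=1.0000 + e^2=7.3891 + e^-3=0.0498. Sum = 8.4389, which rounds to 8.44.

8.44


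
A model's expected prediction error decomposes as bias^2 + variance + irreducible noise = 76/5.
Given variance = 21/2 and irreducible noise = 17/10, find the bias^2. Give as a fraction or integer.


Total error = bias^2 + variance + irreducible noise. So bias^2 = 76/5 - 21/2 - 17/10 = 3.

3


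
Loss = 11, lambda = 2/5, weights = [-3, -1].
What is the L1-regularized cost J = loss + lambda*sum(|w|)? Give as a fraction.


L1 norm = sum(|w|) = 4. J = 11 + 2/5 * 4 = 63/5.

63/5


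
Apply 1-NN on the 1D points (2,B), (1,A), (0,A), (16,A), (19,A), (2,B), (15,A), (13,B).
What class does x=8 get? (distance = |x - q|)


Distances: |2-8|=6, |1-8|=7, |0-8|=8, |16-8|=8, |19-8|=11, |2-8|=6, |15-8|=7, |13-8|=5. 1 nearest: (13,B). Counts: {'B': 1}. Majority class: B.

B


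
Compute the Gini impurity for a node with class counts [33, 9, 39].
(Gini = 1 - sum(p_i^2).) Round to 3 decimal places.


Total = 81. Proportions: 33/81, 9/81, 39/81. sum(p_i^2) = 0.4102. Gini = 1 - 0.4102 = 0.5898, which rounds to 0.590.

0.590


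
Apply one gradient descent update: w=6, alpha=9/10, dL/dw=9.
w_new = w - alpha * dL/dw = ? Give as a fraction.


w_new = 6 - 9/10 * 9 = 6 - 81/10 = -21/10.

-21/10


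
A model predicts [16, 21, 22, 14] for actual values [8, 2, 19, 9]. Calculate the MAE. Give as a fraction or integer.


MAE = (1/4) * (|8-16|=8 + |2-21|=19 + |19-22|=3 + |9-14|=5). Sum = 35. MAE = 35/4.

35/4


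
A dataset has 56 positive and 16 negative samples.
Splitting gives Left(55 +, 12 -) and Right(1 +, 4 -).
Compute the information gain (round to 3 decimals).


H(parent) = 0.7642. H(left) = 0.6781, H(right) = 0.7219. Weighted = (67/72)*0.6781 + (5/72)*0.7219 = 0.6811. IG = 0.7642 - 0.6811 = 0.0831, which rounds to 0.083.

0.083


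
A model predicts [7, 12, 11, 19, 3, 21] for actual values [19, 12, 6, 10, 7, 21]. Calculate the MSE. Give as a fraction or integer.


MSE = (1/6) * ((19-7)^2=144 + (12-12)^2=0 + (6-11)^2=25 + (10-19)^2=81 + (7-3)^2=16 + (21-21)^2=0). Sum = 266. MSE = 133/3.

133/3


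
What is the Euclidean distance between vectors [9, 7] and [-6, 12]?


d = sqrt(sum of squared differences). (9--6)^2=225, (7-12)^2=25. Sum = 250.

sqrt(250)


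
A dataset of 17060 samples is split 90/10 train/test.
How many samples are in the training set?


Test set = 17060 * 10% = 1706. Training set = 17060 - 1706 = 15354.

15354


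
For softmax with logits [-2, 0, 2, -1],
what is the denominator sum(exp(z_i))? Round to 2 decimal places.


Denom = e^-2=0.1353 + e^0=1.0000 + e^2=7.3891 + e^-1=0.3679. Sum = 8.8923, which rounds to 8.89.

8.89


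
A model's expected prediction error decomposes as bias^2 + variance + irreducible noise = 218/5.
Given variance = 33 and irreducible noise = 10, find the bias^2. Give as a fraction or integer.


Total error = bias^2 + variance + irreducible noise. So bias^2 = 218/5 - 33 - 10 = 3/5.

3/5


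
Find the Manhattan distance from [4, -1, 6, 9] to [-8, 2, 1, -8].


d = sum of absolute differences: |4--8|=12 + |-1-2|=3 + |6-1|=5 + |9--8|=17 = 37.

37


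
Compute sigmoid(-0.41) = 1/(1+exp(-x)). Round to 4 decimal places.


sigma(-0.41) = 1/(1+e^(0.41)) = 1/(1+1.506818) = 1/2.506818 = 0.3989.

0.3989


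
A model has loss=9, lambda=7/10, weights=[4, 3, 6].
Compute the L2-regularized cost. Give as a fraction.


L2 sq norm = sum(w^2) = 61. J = 9 + 7/10 * 61 = 517/10.

517/10


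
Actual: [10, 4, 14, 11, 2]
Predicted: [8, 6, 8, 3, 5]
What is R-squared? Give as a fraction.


Mean(y) = 41/5. SS_res = 117. SS_tot = 504/5. R^2 = 1 - 117/(504/5) = -9/56.

-9/56


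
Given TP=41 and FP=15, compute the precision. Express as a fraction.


Precision = TP / (TP + FP) = 41 / 56 = 41/56.

41/56


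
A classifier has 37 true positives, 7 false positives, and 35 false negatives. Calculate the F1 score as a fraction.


Precision = 37/44 = 37/44. Recall = 37/72 = 37/72. F1 = 2*P*R/(P+R) = 37/58.

37/58


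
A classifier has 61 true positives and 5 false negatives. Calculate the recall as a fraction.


Recall = TP / (TP + FN) = 61 / 66 = 61/66.

61/66


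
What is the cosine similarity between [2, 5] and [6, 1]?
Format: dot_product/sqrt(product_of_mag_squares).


dot = 17. |a|^2 = 29, |b|^2 = 37. cos = 17/sqrt(1073).

17/sqrt(1073)


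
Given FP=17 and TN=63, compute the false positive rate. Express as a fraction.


FPR = FP / (FP + TN) = 17 / 80 = 17/80.

17/80


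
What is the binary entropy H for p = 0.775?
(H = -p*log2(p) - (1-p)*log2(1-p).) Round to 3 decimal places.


H = -0.775*log2(0.775) - 0.225*log2(0.225) = 0.769.

0.769


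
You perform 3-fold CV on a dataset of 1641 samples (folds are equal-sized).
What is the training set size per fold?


Each validation fold has 1641/3 = 547 samples. Training set = 1641 - 547 = 1094.

1094


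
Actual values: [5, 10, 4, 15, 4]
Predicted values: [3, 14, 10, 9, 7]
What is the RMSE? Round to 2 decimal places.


MSE = 20.2000. RMSE = sqrt(20.2000) = 4.49.

4.49


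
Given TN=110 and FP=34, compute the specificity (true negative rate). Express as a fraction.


Specificity = TN / (TN + FP) = 110 / 144 = 55/72.

55/72


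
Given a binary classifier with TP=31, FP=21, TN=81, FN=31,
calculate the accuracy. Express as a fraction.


Accuracy = (TP + TN) / (TP + TN + FP + FN) = (31 + 81) / 164 = 28/41.

28/41


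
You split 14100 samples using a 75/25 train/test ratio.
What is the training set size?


Test set = 14100 * 25% = 3525. Training set = 14100 - 3525 = 10575.

10575


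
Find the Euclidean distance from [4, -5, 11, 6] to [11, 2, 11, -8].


d = sqrt(sum of squared differences). (4-11)^2=49, (-5-2)^2=49, (11-11)^2=0, (6--8)^2=196. Sum = 294.

sqrt(294)


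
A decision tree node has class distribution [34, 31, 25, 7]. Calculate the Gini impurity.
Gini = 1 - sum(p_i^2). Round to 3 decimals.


Total = 97. Proportions: 34/97, 31/97, 25/97, 7/97. sum(p_i^2) = 0.2966. Gini = 1 - 0.2966 = 0.7034, which rounds to 0.703.

0.703


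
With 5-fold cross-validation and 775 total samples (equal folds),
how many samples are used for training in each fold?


Each validation fold has 775/5 = 155 samples. Training set = 775 - 155 = 620.

620


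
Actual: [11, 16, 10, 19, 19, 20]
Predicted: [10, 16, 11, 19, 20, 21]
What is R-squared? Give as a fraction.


Mean(y) = 95/6. SS_res = 4. SS_tot = 569/6. R^2 = 1 - 4/(569/6) = 545/569.

545/569


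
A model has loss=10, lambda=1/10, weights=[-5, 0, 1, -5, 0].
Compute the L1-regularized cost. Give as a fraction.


L1 norm = sum(|w|) = 11. J = 10 + 1/10 * 11 = 111/10.

111/10


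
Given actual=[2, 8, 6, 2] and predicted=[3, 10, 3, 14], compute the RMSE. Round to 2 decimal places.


MSE = 39.5000. RMSE = sqrt(39.5000) = 6.28.

6.28


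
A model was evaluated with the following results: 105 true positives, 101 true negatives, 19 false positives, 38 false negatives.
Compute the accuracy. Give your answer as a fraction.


Accuracy = (TP + TN) / (TP + TN + FP + FN) = (105 + 101) / 263 = 206/263.

206/263


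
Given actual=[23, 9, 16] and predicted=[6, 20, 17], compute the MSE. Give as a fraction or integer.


MSE = (1/3) * ((23-6)^2=289 + (9-20)^2=121 + (16-17)^2=1). Sum = 411. MSE = 137.

137


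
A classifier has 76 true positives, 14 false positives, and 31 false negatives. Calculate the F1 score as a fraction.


Precision = 76/90 = 38/45. Recall = 76/107 = 76/107. F1 = 2*P*R/(P+R) = 152/197.

152/197


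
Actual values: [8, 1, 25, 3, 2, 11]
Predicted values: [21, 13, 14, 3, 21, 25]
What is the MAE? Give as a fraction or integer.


MAE = (1/6) * (|8-21|=13 + |1-13|=12 + |25-14|=11 + |3-3|=0 + |2-21|=19 + |11-25|=14). Sum = 69. MAE = 23/2.

23/2


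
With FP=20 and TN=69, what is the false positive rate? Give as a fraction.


FPR = FP / (FP + TN) = 20 / 89 = 20/89.

20/89


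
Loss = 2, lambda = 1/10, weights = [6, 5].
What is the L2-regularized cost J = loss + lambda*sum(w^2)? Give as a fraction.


L2 sq norm = sum(w^2) = 61. J = 2 + 1/10 * 61 = 81/10.

81/10


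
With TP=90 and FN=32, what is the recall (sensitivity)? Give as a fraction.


Recall = TP / (TP + FN) = 90 / 122 = 45/61.

45/61


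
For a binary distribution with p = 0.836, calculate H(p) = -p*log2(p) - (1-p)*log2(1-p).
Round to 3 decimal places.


H = -0.836*log2(0.836) - 0.164*log2(0.164) = 0.644.

0.644


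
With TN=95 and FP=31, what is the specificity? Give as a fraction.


Specificity = TN / (TN + FP) = 95 / 126 = 95/126.

95/126


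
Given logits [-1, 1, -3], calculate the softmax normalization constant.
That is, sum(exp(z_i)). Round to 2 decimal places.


Denom = e^-1=0.3679 + e^1=2.7183 + e^-3=0.0498. Sum = 3.1360, which rounds to 3.14.

3.14


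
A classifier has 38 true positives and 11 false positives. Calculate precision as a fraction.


Precision = TP / (TP + FP) = 38 / 49 = 38/49.

38/49


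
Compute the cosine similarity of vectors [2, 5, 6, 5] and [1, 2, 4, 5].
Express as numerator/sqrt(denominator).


dot = 61. |a|^2 = 90, |b|^2 = 46. cos = 61/sqrt(4140).

61/sqrt(4140)


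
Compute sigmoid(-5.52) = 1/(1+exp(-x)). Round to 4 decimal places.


sigma(-5.52) = 1/(1+e^(5.52)) = 1/(1+249.635037) = 1/250.635037 = 0.0040.

0.0040


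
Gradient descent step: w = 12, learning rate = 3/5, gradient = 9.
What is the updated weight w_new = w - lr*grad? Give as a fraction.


w_new = 12 - 3/5 * 9 = 12 - 27/5 = 33/5.

33/5


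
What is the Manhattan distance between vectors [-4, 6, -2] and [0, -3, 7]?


d = sum of absolute differences: |-4-0|=4 + |6--3|=9 + |-2-7|=9 = 22.

22


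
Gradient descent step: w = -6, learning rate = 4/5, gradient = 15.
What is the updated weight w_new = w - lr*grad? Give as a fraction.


w_new = -6 - 4/5 * 15 = -6 - 12 = -18.

-18


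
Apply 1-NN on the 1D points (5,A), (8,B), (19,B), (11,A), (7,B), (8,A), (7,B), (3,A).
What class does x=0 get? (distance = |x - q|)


Distances: |5-0|=5, |8-0|=8, |19-0|=19, |11-0|=11, |7-0|=7, |8-0|=8, |7-0|=7, |3-0|=3. 1 nearest: (3,A). Counts: {'A': 1}. Majority class: A.

A


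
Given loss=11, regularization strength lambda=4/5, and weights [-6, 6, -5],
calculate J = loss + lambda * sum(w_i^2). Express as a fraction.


L2 sq norm = sum(w^2) = 97. J = 11 + 4/5 * 97 = 443/5.

443/5


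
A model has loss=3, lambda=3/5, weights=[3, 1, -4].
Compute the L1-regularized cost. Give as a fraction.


L1 norm = sum(|w|) = 8. J = 3 + 3/5 * 8 = 39/5.

39/5


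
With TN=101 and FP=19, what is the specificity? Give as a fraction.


Specificity = TN / (TN + FP) = 101 / 120 = 101/120.

101/120


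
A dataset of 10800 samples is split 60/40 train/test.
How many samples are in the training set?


Test set = 10800 * 40% = 4320. Training set = 10800 - 4320 = 6480.

6480


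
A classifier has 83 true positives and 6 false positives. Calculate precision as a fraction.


Precision = TP / (TP + FP) = 83 / 89 = 83/89.

83/89
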